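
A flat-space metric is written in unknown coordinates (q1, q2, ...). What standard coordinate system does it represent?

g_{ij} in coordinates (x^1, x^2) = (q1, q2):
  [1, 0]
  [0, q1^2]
The line element ds^2 = dq1^2 + q1^2 dq2^2 is dr^2 + r^2 dθ^2 with q1 = r, q2 = θ.
polar coordinates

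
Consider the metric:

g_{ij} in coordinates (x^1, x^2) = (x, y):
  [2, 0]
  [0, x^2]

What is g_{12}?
With x^1 = x, x^2 = y, g_{12} = g_{xy} is the row-1, column-2 entry of the matrix.
g_{12} = 0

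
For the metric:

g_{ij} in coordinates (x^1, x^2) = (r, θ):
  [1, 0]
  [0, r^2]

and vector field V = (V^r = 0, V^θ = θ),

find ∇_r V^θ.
Non-zero Christoffel symbols:
Γ^r_{θ θ} = -r
Γ^θ_{r θ} = 1/r
∇_r V^θ = ∂_r V^θ + Γ^θ_{r j} V^j
  = (0) + (0)(0) + (1/r)(θ)
  = θ/r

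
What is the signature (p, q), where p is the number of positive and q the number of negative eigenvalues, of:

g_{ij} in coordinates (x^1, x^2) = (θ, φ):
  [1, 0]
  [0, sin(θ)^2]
The metric is diagonal, so its eigenvalues are the diagonal entries: 1, sin(θ)^2 (at a generic point, where coordinate-dependent entries are positive).
2 positive, 0 negative.
(2, 0) - Riemannian (positive definite)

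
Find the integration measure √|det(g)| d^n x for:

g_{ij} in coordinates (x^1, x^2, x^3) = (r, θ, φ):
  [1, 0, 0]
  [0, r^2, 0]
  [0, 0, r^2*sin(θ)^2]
det(g) = r^4*sin(θ)^2
√|det(g)| = r^2*sin(θ) (taking 0 < θ < π so that |sin(θ)| = sin(θ))
Volume element: dV = r^2*sin(θ) dr dθ dφ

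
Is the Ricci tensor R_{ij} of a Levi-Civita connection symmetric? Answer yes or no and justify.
R_{ij} = R^k_{ikj}; the pair symmetry R_{kilj} = R_{ljki} gives R_{ij} = R_{ji}.
Yes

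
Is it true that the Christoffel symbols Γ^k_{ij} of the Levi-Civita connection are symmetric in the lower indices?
The Levi-Civita connection is torsion-free, which is exactly Γ^k_{ij} = Γ^k_{ji}.
Yes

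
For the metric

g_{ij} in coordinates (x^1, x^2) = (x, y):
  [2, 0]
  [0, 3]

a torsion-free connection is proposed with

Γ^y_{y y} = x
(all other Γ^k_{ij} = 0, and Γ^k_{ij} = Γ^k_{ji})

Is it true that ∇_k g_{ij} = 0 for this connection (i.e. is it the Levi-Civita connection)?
Using ∇_k g_{ij} = ∂_k g_{ij} - Γ^m_{ki} g_{mj} - Γ^m_{kj} g_{im}:
∇_y g_{yy} = (0) - (3*x) - (3*x) = -6*x ≠ 0
So the connection is not metric compatible (it is not the Levi-Civita connection).
No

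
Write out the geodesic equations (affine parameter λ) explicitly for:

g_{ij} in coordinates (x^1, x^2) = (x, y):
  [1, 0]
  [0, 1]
Geodesic equation: d^2x^k/dλ^2 + Γ^k_{ij} (dx^i/dλ)(dx^j/dλ) = 0.
All Christoffel symbols vanish, so the geodesics are straight lines:
d^2x/dλ^2 = 0
d^2y/dλ^2 = 0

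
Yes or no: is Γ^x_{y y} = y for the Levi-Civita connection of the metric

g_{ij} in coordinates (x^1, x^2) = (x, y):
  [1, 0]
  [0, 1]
Γ^x_{y y} = (1/2) g^{xx} (∂_y g_{xy} + ∂_y g_{xy} - ∂_x g_{yy}) = (1/2)(1)((0) + (0) - (0)) = 0
This differs from the proposed value y.
No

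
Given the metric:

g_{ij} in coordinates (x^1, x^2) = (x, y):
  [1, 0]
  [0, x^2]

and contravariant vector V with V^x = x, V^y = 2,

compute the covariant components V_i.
V_i = g_{ij} V^j:
V_x = (1)(x) + (0)(2) = x
V_y = (0)(x) + (x^2)(2) = 2*x^2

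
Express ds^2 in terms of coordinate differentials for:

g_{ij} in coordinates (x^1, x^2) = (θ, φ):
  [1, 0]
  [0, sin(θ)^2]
ds^2 = g_{ij} dx^i dx^j; only the non-zero components contribute.
ds^2 = dθ^2 + sin(θ)^2 dφ^2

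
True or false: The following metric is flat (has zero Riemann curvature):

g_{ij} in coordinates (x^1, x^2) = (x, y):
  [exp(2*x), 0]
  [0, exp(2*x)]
Non-zero Christoffel symbols:
Γ^x_{x x} = 1
Γ^x_{y y} = -1
Γ^y_{x y} = 1
Ricci tensor: R_{xx} = 0, R_{xy} = 0, R_{yy} = 0
All R_{ij} vanish; in 2 dimensions the Riemann tensor is fully determined by the Ricci tensor, so R^i_{jkl} = 0: the metric is flat (curvilinear coordinates on flat space).
True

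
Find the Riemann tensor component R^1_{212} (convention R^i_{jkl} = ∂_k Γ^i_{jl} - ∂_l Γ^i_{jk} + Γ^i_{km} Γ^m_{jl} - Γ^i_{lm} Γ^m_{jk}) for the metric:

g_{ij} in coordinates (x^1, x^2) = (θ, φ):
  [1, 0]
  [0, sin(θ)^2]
Non-zero Christoffel symbols (Γ^k_{ij} = Γ^k_{ji}):
Γ^θ_{φ φ} = -sin(2*θ)/2
Γ^φ_{θ φ} = 1/tan(θ)
R^θ_{φ θ φ} = ∂_θ Γ^θ_{φ φ} - ∂_φ Γ^θ_{φ θ} + Γ^θ_{θ m} Γ^m_{φ φ} - Γ^θ_{φ m} Γ^m_{φ θ}
  = (-cos(2*θ)) - (0) + (0) - (-cos(θ)^2) = sin(θ)^2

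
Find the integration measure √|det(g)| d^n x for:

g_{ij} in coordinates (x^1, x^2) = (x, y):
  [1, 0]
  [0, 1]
det(g) = 1
√|det(g)| = 1
Volume element: dV = 1 dx dy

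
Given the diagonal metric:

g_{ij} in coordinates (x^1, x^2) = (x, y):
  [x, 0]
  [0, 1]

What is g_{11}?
With x^1 = x, x^2 = y, g_{11} = g_{xx} is the row-1, column-1 entry of the matrix.
g_{11} = x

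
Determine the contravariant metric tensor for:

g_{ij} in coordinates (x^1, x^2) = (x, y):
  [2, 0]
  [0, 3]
The metric is diagonal, so g^{ij} is diagonal with entries 1/g_{ii}: diag(1/2, 1/3).
g^{ij}:
  [1/2, 0]
  [0, 1/3]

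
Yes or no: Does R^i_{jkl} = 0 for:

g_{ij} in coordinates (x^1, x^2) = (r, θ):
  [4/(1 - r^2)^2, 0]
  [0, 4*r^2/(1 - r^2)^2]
Non-zero Christoffel symbols:
Γ^r_{r r} = 2*r/(1 - r^2)
Γ^r_{θ θ} = (r^3 + r)/(r^2 - 1)
Γ^θ_{r θ} = (-r^2 - 1)/(r^3 - r)
Ricci tensor: R_{rr} = -4/(r^2 - 1)^2, R_{rθ} = 0, R_{θθ} = -4*r^2/(r^2 - 1)^2
The Ricci tensor is non-zero, so the Riemann tensor is non-zero: not flat.
No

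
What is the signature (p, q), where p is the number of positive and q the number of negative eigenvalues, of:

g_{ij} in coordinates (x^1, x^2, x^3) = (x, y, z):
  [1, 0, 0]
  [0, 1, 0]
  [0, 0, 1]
The metric is diagonal, so its eigenvalues are the diagonal entries: 1, 1, 1 (at a generic point, where coordinate-dependent entries are positive).
3 positive, 0 negative.
(3, 0) - Riemannian (positive definite)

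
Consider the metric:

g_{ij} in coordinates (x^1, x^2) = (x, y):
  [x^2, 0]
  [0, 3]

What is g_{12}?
With x^1 = x, x^2 = y, g_{12} = g_{xy} is the row-1, column-2 entry of the matrix.
g_{12} = 0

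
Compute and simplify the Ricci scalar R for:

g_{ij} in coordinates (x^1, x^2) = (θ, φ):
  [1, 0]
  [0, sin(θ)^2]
Non-zero Christoffel symbols (Γ^k_{ij} = Γ^k_{ji}):
Γ^θ_{φ φ} = -sin(2*θ)/2
Γ^φ_{θ φ} = 1/tan(θ)
Ricci tensor (R_{ij} = R^k_{ikj}): R_{θθ} = 1, R_{θφ} = 0, R_{φφ} = sin(θ)^2
Inverse metric: g^{θθ} = 1, g^{φφ} = 1/sin(θ)^2
R = g^{ij} R_{ij} = (1)(1) + (1/sin(θ)^2)(sin(θ)^2) = 2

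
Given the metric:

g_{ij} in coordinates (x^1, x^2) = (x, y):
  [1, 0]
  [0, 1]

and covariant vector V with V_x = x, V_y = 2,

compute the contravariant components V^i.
Inverse metric (diagonal): g^{xx} = 1, g^{yy} = 1
V^i = g^{ij} V_j:
V^x = (1)(x) + (0)(2) = x
V^y = (0)(x) + (1)(2) = 2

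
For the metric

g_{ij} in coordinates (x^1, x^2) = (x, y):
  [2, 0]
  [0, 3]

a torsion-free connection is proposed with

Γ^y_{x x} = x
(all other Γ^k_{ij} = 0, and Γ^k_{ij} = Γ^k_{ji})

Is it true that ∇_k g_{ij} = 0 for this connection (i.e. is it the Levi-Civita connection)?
Using ∇_k g_{ij} = ∂_k g_{ij} - Γ^m_{ki} g_{mj} - Γ^m_{kj} g_{im}:
∇_x g_{xy} = (0) - (3*x) - (0) = -3*x ≠ 0
So the connection is not metric compatible (it is not the Levi-Civita connection).
No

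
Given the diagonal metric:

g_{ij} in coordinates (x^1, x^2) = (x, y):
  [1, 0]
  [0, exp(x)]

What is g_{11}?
With x^1 = x, x^2 = y, g_{11} = g_{xx} is the row-1, column-1 entry of the matrix.
g_{11} = 1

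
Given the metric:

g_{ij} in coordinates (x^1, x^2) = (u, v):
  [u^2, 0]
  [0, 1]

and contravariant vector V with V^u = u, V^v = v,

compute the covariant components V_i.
V_i = g_{ij} V^j:
V_u = (u^2)(u) + (0)(v) = u^3
V_v = (0)(u) + (1)(v) = v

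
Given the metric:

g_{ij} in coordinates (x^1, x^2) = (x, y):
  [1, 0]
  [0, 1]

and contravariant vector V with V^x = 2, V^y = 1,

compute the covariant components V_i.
V_i = g_{ij} V^j:
V_x = (1)(2) + (0)(1) = 2
V_y = (0)(2) + (1)(1) = 1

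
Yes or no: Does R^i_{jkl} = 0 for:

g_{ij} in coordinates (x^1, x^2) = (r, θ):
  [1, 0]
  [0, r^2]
Non-zero Christoffel symbols:
Γ^r_{θ θ} = -r
Γ^θ_{r θ} = 1/r
Ricci tensor: R_{rr} = 0, R_{rθ} = 0, R_{θθ} = 0
All R_{ij} vanish; in 2 dimensions the Riemann tensor is fully determined by the Ricci tensor, so R^i_{jkl} = 0: the metric is flat (curvilinear coordinates on flat space).
Yes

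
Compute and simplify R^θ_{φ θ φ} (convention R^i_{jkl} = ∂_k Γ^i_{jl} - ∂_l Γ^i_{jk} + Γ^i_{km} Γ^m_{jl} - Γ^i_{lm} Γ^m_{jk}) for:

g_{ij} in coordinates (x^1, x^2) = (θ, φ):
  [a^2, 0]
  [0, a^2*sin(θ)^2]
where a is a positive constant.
Non-zero Christoffel symbols (Γ^k_{ij} = Γ^k_{ji}):
Γ^θ_{φ φ} = -sin(2*θ)/2
Γ^φ_{θ φ} = 1/tan(θ)
R^θ_{φ θ φ} = ∂_θ Γ^θ_{φ φ} - ∂_φ Γ^θ_{φ θ} + Γ^θ_{θ m} Γ^m_{φ φ} - Γ^θ_{φ m} Γ^m_{φ θ}
  = (-cos(2*θ)) - (0) + (0) - (-cos(θ)^2) = sin(θ)^2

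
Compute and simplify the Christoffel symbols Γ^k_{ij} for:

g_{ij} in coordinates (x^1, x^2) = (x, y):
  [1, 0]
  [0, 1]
Using Γ^k_{ij} = (1/2) g^{km} (∂_i g_{mj} + ∂_j g_{mi} - ∂_m g_{ij}); the metric is diagonal, so only the m = k term contributes.
Every metric component is constant, so all ∂_m g_{ij} = 0 and every Christoffel symbol vanishes.
All Christoffel symbols are zero.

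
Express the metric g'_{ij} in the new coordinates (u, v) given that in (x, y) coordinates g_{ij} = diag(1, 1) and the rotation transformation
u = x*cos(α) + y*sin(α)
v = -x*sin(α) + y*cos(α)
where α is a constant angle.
Invert the transformation: x = u*cos(α) - v*sin(α), y = u*sin(α) + v*cos(α)
g'_{ij} = (∂x^k/∂x'^i)(∂x^l/∂x'^j) g_{kl}; with g_{kl} = δ_{kl} this is Σ_k (∂x^k/∂x'^i)(∂x^k/∂x'^j).
Jacobian: ∂x/∂u = cos(α), ∂x/∂v = -sin(α), ∂y/∂u = sin(α), ∂y/∂v = cos(α)
g'_{uu} = (cos(α))(cos(α)) + (sin(α))(sin(α)) = 1
g'_{uv} = (cos(α))(-sin(α)) + (sin(α))(cos(α)) = 0
g'_{vv} = (-sin(α))(-sin(α)) + (cos(α))(cos(α)) = 1
g'_{ij} = diag(1, 1)
The Euclidean metric is invariant under rotations.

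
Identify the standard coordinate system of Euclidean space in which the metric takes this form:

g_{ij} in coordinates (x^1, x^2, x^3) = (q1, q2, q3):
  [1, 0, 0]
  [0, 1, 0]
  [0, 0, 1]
All components are constant and the metric is the identity, i.e. orthonormal rectilinear coordinates.
Cartesian (3D) coordinates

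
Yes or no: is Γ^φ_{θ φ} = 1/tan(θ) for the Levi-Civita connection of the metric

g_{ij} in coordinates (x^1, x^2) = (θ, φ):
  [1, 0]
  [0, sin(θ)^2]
Γ^φ_{θ φ} = (1/2) g^{φφ} (∂_θ g_{φφ} + ∂_φ g_{φθ} - ∂_φ g_{θφ}) = (1/2)(1/sin(θ)^2)((sin(2*θ)) + (0) - (0)) = 1/tan(θ)
This equals the proposed value 1/tan(θ).
Yes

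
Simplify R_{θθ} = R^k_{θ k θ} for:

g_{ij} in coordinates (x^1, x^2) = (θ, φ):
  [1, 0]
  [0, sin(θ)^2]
Non-zero Christoffel symbols (Γ^k_{ij} = Γ^k_{ji}):
Γ^θ_{φ φ} = -sin(2*θ)/2
Γ^φ_{θ φ} = 1/tan(θ)
R^θ_{θ θ θ} = 0 (a repeated index in an antisymmetric pair)
R^φ_{θ φ θ} = ∂_φ Γ^φ_{θ θ} - ∂_θ Γ^φ_{θ φ} + Γ^φ_{φ m} Γ^m_{θ θ} - Γ^φ_{θ m} Γ^m_{θ φ}
  = (0) - (-1/sin(θ)^2) + (0) - (1/tan(θ)^2) = 1
R_{θθ} = R^θ_{θ θ θ} + R^φ_{θ φ θ} = (0) + (1) = 1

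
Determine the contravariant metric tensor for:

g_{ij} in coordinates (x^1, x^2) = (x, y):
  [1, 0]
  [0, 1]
The metric is diagonal, so g^{ij} is diagonal with entries 1/g_{ii}: diag(1, 1).
g^{ij}:
  [1, 0]
  [0, 1]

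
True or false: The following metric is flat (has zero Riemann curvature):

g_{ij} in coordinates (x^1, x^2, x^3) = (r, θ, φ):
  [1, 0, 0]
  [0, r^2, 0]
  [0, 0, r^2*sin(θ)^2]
Non-zero Christoffel symbols:
Γ^r_{θ θ} = -r
Γ^r_{φ φ} = -r*sin(θ)^2
Γ^θ_{r θ} = 1/r
Γ^θ_{φ φ} = -sin(2*θ)/2
Γ^φ_{r φ} = 1/r
Γ^φ_{θ φ} = 1/tan(θ)
Ricci tensor: R_{rr} = 0, R_{rθ} = 0, R_{rφ} = 0, R_{θθ} = 0, R_{θφ} = 0, R_{φφ} = 0
All R_{ij} vanish; in 3 dimensions the Riemann tensor is fully determined by the Ricci tensor, so R^i_{jkl} = 0: the metric is flat (curvilinear coordinates on flat space).
True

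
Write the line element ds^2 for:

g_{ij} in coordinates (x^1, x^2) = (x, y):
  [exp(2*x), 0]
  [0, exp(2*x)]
ds^2 = g_{ij} dx^i dx^j; only the non-zero components contribute.
ds^2 = exp(2*x) dx^2 + exp(2*x) dy^2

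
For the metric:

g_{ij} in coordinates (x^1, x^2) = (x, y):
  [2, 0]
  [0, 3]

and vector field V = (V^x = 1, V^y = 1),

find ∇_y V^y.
All Christoffel symbols are zero.
∇_y V^y = ∂_y V^y + Γ^y_{y j} V^j
  = (0) + (0)(1) + (0)(1)
  = 0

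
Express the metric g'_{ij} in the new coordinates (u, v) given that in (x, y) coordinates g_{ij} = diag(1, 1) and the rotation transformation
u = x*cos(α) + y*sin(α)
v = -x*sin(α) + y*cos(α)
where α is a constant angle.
Invert the transformation: x = u*cos(α) - v*sin(α), y = u*sin(α) + v*cos(α)
g'_{ij} = (∂x^k/∂x'^i)(∂x^l/∂x'^j) g_{kl}; with g_{kl} = δ_{kl} this is Σ_k (∂x^k/∂x'^i)(∂x^k/∂x'^j).
Jacobian: ∂x/∂u = cos(α), ∂x/∂v = -sin(α), ∂y/∂u = sin(α), ∂y/∂v = cos(α)
g'_{uu} = (cos(α))(cos(α)) + (sin(α))(sin(α)) = 1
g'_{uv} = (cos(α))(-sin(α)) + (sin(α))(cos(α)) = 0
g'_{vv} = (-sin(α))(-sin(α)) + (cos(α))(cos(α)) = 1
g'_{ij} = diag(1, 1)
The Euclidean metric is invariant under rotations.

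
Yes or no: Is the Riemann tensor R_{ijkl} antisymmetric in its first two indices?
R_{ijkl} = -R_{jikl} (follows from metric compatibility).
Yes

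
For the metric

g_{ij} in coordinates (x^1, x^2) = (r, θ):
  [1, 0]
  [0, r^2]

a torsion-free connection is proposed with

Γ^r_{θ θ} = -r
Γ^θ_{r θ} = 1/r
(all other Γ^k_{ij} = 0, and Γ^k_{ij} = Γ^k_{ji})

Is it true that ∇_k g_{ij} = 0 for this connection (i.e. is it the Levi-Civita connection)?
Using ∇_k g_{ij} = ∂_k g_{ij} - Γ^m_{ki} g_{mj} - Γ^m_{kj} g_{im}:
e.g. ∇_r g_{θθ} = (2*r) - (r) - (r) = 0
Every component ∇_k g_{ij} vanishes: the connection is metric compatible.
Yes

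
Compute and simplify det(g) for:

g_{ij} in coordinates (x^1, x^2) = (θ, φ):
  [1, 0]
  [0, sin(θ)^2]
For a 2×2 metric: det(g) = g_{11}·g_{22} - g_{12}·g_{21}
= (1)·(sin(θ)^2) - (0)·(0)
= sin(θ)^2 - 0
det(g) = sin(θ)^2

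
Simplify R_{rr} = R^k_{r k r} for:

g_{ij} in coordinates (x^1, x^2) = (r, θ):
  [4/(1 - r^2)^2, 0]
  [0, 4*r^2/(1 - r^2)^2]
Non-zero Christoffel symbols (Γ^k_{ij} = Γ^k_{ji}):
Γ^r_{r r} = 2*r/(1 - r^2)
Γ^r_{θ θ} = (r^3 + r)/(r^2 - 1)
Γ^θ_{r θ} = (-r^2 - 1)/(r^3 - r)
R^r_{r r r} = 0 (a repeated index in an antisymmetric pair)
R^θ_{r θ r} = ∂_θ Γ^θ_{r r} - ∂_r Γ^θ_{r θ} + Γ^θ_{θ m} Γ^m_{r r} - Γ^θ_{r m} Γ^m_{r θ}
  = (0) - ((r^4 + 4*r^2 - 1)/(r^3 - r)^2) + (2*(r^2 + 1)/(r^2 - 1)^2) - ((r^2 + 1)^2/(r^3 - r)^2) = -4/(r^2 - 1)^2
R_{rr} = R^r_{r r r} + R^θ_{r θ r} = (0) + (-4/(r^2 - 1)^2) = -4/(r^2 - 1)^2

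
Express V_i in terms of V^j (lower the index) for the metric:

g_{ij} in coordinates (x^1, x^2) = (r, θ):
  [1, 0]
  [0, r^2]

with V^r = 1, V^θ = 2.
V_i = g_{ij} V^j:
V_r = (1)(1) + (0)(2) = 1
V_θ = (0)(1) + (r^2)(2) = 2*r^2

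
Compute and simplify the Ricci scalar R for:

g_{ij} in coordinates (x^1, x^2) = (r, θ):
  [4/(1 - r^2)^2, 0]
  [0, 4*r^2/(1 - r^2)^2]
Non-zero Christoffel symbols (Γ^k_{ij} = Γ^k_{ji}):
Γ^r_{r r} = 2*r/(1 - r^2)
Γ^r_{θ θ} = (r^3 + r)/(r^2 - 1)
Γ^θ_{r θ} = (-r^2 - 1)/(r^3 - r)
Ricci tensor (R_{ij} = R^k_{ikj}): R_{rr} = -4/(r^2 - 1)^2, R_{rθ} = 0, R_{θθ} = -4*r^2/(r^2 - 1)^2
Inverse metric: g^{rr} = (1 - r^2)^2/4, g^{θθ} = (1 - r^2)^2/(4*r^2)
R = g^{ij} R_{ij} = ((1 - r^2)^2/4)(-4/(r^2 - 1)^2) + ((1 - r^2)^2/(4*r^2))(-4*r^2/(r^2 - 1)^2) = -2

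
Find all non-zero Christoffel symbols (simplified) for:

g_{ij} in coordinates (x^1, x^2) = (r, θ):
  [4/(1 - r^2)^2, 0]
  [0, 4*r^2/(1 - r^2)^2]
Using Γ^k_{ij} = (1/2) g^{km} (∂_i g_{mj} + ∂_j g_{mi} - ∂_m g_{ij}); the metric is diagonal, so only the m = k term contributes.
Non-zero symbols (using the symmetry Γ^k_{ij} = Γ^k_{ji}):
Γ^r_{r r} = (1/2) g^{rr} (∂_r g_{rr} + ∂_r g_{rr} - ∂_r g_{rr}) = (1/2)((1 - r^2)^2/4)((16*r/(1 - r^2)^3) + (16*r/(1 - r^2)^3) - (16*r/(1 - r^2)^3)) = 2*r/(1 - r^2)
Γ^r_{θ θ} = (1/2) g^{rr} (∂_θ g_{rθ} + ∂_θ g_{rθ} - ∂_r g_{θθ}) = (1/2)((1 - r^2)^2/4)((0) + (0) - (-8*(r^3 + r)/(r^2 - 1)^3)) = (r^3 + r)/(r^2 - 1)
Γ^θ_{r θ} = (1/2) g^{θθ} (∂_r g_{θθ} + ∂_θ g_{θr} - ∂_θ g_{rθ}) = (1/2)((1 - r^2)^2/(4*r^2))((-8*(r^3 + r)/(r^2 - 1)^3) + (0) - (0)) = (-r^2 - 1)/(r^3 - r)
All other Christoffel symbols are zero.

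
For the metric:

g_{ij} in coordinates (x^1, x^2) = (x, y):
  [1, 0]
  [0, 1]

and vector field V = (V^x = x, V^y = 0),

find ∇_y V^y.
All Christoffel symbols are zero.
∇_y V^y = ∂_y V^y + Γ^y_{y j} V^j
  = (0) + (0)(x) + (0)(0)
  = 0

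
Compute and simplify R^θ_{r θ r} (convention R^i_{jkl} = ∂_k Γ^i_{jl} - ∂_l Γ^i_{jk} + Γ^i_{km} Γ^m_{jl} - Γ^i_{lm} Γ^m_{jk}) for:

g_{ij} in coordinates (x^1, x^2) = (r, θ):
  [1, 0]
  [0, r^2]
Non-zero Christoffel symbols (Γ^k_{ij} = Γ^k_{ji}):
Γ^r_{θ θ} = -r
Γ^θ_{r θ} = 1/r
R^θ_{r θ r} = ∂_θ Γ^θ_{r r} - ∂_r Γ^θ_{r θ} + Γ^θ_{θ m} Γ^m_{r r} - Γ^θ_{r m} Γ^m_{r θ}
  = (0) - (-1/r^2) + (0) - (1/r^2) = 0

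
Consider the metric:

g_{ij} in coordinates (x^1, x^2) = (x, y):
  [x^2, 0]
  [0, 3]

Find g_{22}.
With x^1 = x, x^2 = y, g_{22} = g_{yy} is the row-2, column-2 entry of the matrix.
g_{22} = 3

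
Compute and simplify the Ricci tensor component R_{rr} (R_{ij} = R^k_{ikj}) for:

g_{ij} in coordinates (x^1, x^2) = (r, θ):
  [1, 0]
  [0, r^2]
Non-zero Christoffel symbols (Γ^k_{ij} = Γ^k_{ji}):
Γ^r_{θ θ} = -r
Γ^θ_{r θ} = 1/r
R^r_{r r r} = 0 (a repeated index in an antisymmetric pair)
R^θ_{r θ r} = ∂_θ Γ^θ_{r r} - ∂_r Γ^θ_{r θ} + Γ^θ_{θ m} Γ^m_{r r} - Γ^θ_{r m} Γ^m_{r θ}
  = (0) - (-1/r^2) + (0) - (1/r^2) = 0
R_{rr} = R^r_{r r r} + R^θ_{r θ r} = (0) + (0) = 0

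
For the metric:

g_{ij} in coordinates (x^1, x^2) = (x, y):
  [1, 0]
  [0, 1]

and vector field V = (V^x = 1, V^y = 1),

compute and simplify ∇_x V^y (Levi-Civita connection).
All Christoffel symbols are zero.
∇_x V^y = ∂_x V^y + Γ^y_{x j} V^j
  = (0) + (0)(1) + (0)(1)
  = 0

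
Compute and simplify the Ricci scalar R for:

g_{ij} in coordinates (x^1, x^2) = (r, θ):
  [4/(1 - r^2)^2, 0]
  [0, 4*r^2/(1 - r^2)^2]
Non-zero Christoffel symbols (Γ^k_{ij} = Γ^k_{ji}):
Γ^r_{r r} = 2*r/(1 - r^2)
Γ^r_{θ θ} = (r^3 + r)/(r^2 - 1)
Γ^θ_{r θ} = (-r^2 - 1)/(r^3 - r)
Ricci tensor (R_{ij} = R^k_{ikj}): R_{rr} = -4/(r^2 - 1)^2, R_{rθ} = 0, R_{θθ} = -4*r^2/(r^2 - 1)^2
Inverse metric: g^{rr} = (1 - r^2)^2/4, g^{θθ} = (1 - r^2)^2/(4*r^2)
R = g^{ij} R_{ij} = ((1 - r^2)^2/4)(-4/(r^2 - 1)^2) + ((1 - r^2)^2/(4*r^2))(-4*r^2/(r^2 - 1)^2) = -2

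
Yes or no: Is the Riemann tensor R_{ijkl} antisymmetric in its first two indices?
R_{ijkl} = -R_{jikl} (follows from metric compatibility).
Yes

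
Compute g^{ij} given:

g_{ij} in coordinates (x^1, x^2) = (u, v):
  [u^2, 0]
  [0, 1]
The metric is diagonal, so g^{ij} is diagonal with entries 1/g_{ii}: diag(1/(u^2), 1).
g^{ij}:
  [1/u^2, 0]
  [0, 1]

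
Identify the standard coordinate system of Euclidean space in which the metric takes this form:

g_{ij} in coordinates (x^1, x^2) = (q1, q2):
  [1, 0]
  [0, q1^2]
The line element ds^2 = dq1^2 + q1^2 dq2^2 is dr^2 + r^2 dθ^2 with q1 = r, q2 = θ.
polar coordinates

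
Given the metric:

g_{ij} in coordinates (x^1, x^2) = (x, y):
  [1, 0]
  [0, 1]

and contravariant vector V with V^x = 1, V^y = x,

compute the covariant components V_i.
V_i = g_{ij} V^j:
V_x = (1)(1) + (0)(x) = 1
V_y = (0)(1) + (1)(x) = x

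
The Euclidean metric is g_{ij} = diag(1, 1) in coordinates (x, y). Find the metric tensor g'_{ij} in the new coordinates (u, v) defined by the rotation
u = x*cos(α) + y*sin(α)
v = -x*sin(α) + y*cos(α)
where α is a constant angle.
Invert the transformation: x = u*cos(α) - v*sin(α), y = u*sin(α) + v*cos(α)
g'_{ij} = (∂x^k/∂x'^i)(∂x^l/∂x'^j) g_{kl}; with g_{kl} = δ_{kl} this is Σ_k (∂x^k/∂x'^i)(∂x^k/∂x'^j).
Jacobian: ∂x/∂u = cos(α), ∂x/∂v = -sin(α), ∂y/∂u = sin(α), ∂y/∂v = cos(α)
g'_{uu} = (cos(α))(cos(α)) + (sin(α))(sin(α)) = 1
g'_{uv} = (cos(α))(-sin(α)) + (sin(α))(cos(α)) = 0
g'_{vv} = (-sin(α))(-sin(α)) + (cos(α))(cos(α)) = 1
g'_{ij} = diag(1, 1)
The Euclidean metric is invariant under rotations.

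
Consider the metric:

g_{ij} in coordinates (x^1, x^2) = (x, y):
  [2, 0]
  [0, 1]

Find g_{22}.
With x^1 = x, x^2 = y, g_{22} = g_{yy} is the row-2, column-2 entry of the matrix.
g_{22} = 1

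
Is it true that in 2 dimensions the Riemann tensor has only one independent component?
The number of independent components is n^2(n^2-1)/12 = 4·3/12 = 1 for n = 2 (e.g. R_{1212}).
Yes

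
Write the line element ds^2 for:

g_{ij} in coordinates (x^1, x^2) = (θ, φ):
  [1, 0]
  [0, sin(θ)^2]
ds^2 = g_{ij} dx^i dx^j; only the non-zero components contribute.
ds^2 = dθ^2 + sin(θ)^2 dφ^2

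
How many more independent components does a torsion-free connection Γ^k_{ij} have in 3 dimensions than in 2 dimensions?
Independent components in n dimensions: n × n(n+1)/2 = n^2(n+1)/2.
3D: 3 × 6 = 18
2D: 2 × 3 = 6
Difference = 18 - 6 = 12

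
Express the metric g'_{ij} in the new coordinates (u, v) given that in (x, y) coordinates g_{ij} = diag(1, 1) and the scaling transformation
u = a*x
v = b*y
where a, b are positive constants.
Invert the transformation: x = u/a, y = v/b
g'_{ij} = (∂x^k/∂x'^i)(∂x^l/∂x'^j) g_{kl}; with g_{kl} = δ_{kl} this is Σ_k (∂x^k/∂x'^i)(∂x^k/∂x'^j).
Jacobian: ∂x/∂u = 1/a, ∂x/∂v = 0, ∂y/∂u = 0, ∂y/∂v = 1/b
g'_{uu} = (1/a)(1/a) + (0)(0) = 1/a^2
g'_{uv} = (1/a)(0) + (0)(1/b) = 0
g'_{vv} = (0)(0) + (1/b)(1/b) = 1/b^2
g'_{ij} = diag(1/a^2, 1/b^2)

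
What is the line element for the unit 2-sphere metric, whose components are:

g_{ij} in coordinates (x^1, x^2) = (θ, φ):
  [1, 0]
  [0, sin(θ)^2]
ds^2 = g_{ij} dx^i dx^j; only the non-zero components contribute.
ds^2 = dθ^2 + sin(θ)^2 dφ^2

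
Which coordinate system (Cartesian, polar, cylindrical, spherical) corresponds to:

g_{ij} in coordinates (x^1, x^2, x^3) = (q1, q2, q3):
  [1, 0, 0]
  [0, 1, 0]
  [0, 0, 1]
All components are constant and the metric is the identity, i.e. orthonormal rectilinear coordinates.
Cartesian (3D) coordinates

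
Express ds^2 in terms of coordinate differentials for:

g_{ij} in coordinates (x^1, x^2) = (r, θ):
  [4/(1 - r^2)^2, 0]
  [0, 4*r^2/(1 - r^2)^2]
ds^2 = g_{ij} dx^i dx^j; only the non-zero components contribute.
ds^2 = (4/(1 - r^2)^2) dr^2 + (4*r^2/(1 - r^2)^2) dθ^2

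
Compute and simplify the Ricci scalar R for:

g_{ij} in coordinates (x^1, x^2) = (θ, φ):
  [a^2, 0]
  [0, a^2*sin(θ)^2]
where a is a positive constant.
Non-zero Christoffel symbols (Γ^k_{ij} = Γ^k_{ji}):
Γ^θ_{φ φ} = -sin(2*θ)/2
Γ^φ_{θ φ} = 1/tan(θ)
Ricci tensor (R_{ij} = R^k_{ikj}): R_{θθ} = 1, R_{θφ} = 0, R_{φφ} = sin(θ)^2
Inverse metric: g^{θθ} = 1/a^2, g^{φφ} = 1/(a^2*sin(θ)^2)
R = g^{ij} R_{ij} = (1/a^2)(1) + (1/(a^2*sin(θ)^2))(sin(θ)^2) = 2/a^2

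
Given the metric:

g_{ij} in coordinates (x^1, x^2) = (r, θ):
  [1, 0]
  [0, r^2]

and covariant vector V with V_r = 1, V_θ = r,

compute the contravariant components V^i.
Inverse metric (diagonal): g^{rr} = 1, g^{θθ} = 1/r^2
V^i = g^{ij} V_j:
V^r = (1)(1) + (0)(r) = 1
V^θ = (0)(1) + (1/r^2)(r) = 1/r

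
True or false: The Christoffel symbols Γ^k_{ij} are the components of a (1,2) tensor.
Under a change of coordinates Γ picks up an inhomogeneous term ∂²x/∂x'∂x'; e.g. Γ = 0 in Cartesian coordinates but Γ^r_{θθ} = -r in polar coordinates on the same flat plane.
False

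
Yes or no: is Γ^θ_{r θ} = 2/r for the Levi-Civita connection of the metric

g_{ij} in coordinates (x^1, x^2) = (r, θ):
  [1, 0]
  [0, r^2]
Γ^θ_{r θ} = (1/2) g^{θθ} (∂_r g_{θθ} + ∂_θ g_{θr} - ∂_θ g_{rθ}) = (1/2)(1/r^2)((2*r) + (0) - (0)) = 1/r
This differs from the proposed value 2/r.
No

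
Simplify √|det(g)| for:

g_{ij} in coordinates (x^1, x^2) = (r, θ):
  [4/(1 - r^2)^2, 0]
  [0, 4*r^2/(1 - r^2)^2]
det(g) = 16*r^2/(1 - r^2)^4
√|det(g)| = 4*r/(r^2 - 1)^2
Volume element: dV = 4*r/(r^2 - 1)^2 dr dθ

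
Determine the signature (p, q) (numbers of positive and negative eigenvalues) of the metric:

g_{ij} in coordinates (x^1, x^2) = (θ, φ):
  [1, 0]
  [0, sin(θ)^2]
The metric is diagonal, so its eigenvalues are the diagonal entries: 1, sin(θ)^2 (at a generic point, where coordinate-dependent entries are positive).
2 positive, 0 negative.
(2, 0) - Riemannian (positive definite)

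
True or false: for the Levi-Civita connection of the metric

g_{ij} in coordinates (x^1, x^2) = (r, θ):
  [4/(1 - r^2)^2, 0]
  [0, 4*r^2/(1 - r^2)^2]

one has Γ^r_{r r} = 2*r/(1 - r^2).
Γ^r_{r r} = (1/2) g^{rr} (∂_r g_{rr} + ∂_r g_{rr} - ∂_r g_{rr}) = (1/2)((1 - r^2)^2/4)((16*r/(1 - r^2)^3) + (16*r/(1 - r^2)^3) - (16*r/(1 - r^2)^3)) = 2*r/(1 - r^2)
This equals the proposed value 2*r/(1 - r^2).
True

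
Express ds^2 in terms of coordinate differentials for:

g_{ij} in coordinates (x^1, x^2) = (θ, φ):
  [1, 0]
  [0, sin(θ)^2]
ds^2 = g_{ij} dx^i dx^j; only the non-zero components contribute.
ds^2 = dθ^2 + sin(θ)^2 dφ^2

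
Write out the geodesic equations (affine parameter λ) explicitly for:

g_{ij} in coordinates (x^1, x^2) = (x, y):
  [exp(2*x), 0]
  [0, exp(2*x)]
Geodesic equation: d^2x^k/dλ^2 + Γ^k_{ij} (dx^i/dλ)(dx^j/dλ) = 0.
Non-zero Christoffel symbols:
Γ^x_{x x} = 1
Γ^x_{y y} = -1
Γ^y_{x y} = 1
Substituting (the symmetric pair Γ^k_{ij}, Γ^k_{ji} combines into a factor 2):
d^2x/dλ^2 + (dx/dλ)^2 - (dy/dλ)^2 = 0
d^2y/dλ^2 + 2 (dx/dλ)(dy/dλ) = 0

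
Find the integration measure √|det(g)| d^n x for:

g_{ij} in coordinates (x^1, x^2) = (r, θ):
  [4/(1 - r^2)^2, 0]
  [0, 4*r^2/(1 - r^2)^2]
det(g) = 16*r^2/(1 - r^2)^4
√|det(g)| = 4*r/(r^2 - 1)^2
Volume element: dV = 4*r/(r^2 - 1)^2 dr dθ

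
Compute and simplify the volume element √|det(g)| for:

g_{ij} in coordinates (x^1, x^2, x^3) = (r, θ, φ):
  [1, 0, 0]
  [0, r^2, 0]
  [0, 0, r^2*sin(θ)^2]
det(g) = r^4*sin(θ)^2
√|det(g)| = r^2*sin(θ) (taking 0 < θ < π so that |sin(θ)| = sin(θ))
Volume element: dV = r^2*sin(θ) dr dθ dφ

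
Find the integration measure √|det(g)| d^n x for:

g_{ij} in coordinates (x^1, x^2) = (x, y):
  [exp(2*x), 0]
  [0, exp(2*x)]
det(g) = exp(4*x)
√|det(g)| = exp(2*x)
Volume element: dV = exp(2*x) dx dy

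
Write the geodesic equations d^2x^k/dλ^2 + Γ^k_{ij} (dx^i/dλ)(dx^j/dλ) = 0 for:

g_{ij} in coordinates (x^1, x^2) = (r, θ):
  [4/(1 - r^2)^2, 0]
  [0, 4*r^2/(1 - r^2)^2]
Geodesic equation: d^2x^k/dλ^2 + Γ^k_{ij} (dx^i/dλ)(dx^j/dλ) = 0.
Non-zero Christoffel symbols:
Γ^r_{r r} = 2*r/(1 - r^2)
Γ^r_{θ θ} = (r^3 + r)/(r^2 - 1)
Γ^θ_{r θ} = (-r^2 - 1)/(r^3 - r)
Substituting (the symmetric pair Γ^k_{ij}, Γ^k_{ji} combines into a factor 2):
d^2r/dλ^2 + (2*r/(1 - r^2)) (dr/dλ)^2 + ((r^3 + r)/(r^2 - 1)) (dθ/dλ)^2 = 0
d^2θ/dλ^2 + ((-2*r^2 - 2)/(r^3 - r)) (dr/dλ)(dθ/dλ) = 0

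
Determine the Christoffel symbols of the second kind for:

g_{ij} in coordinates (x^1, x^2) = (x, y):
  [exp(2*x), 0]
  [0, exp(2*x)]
Using Γ^k_{ij} = (1/2) g^{km} (∂_i g_{mj} + ∂_j g_{mi} - ∂_m g_{ij}); the metric is diagonal, so only the m = k term contributes.
Non-zero symbols (using the symmetry Γ^k_{ij} = Γ^k_{ji}):
Γ^x_{x x} = (1/2) g^{xx} (∂_x g_{xx} + ∂_x g_{xx} - ∂_x g_{xx}) = (1/2)(exp(-2*x))((2*exp(2*x)) + (2*exp(2*x)) - (2*exp(2*x))) = 1
Γ^x_{y y} = (1/2) g^{xx} (∂_y g_{xy} + ∂_y g_{xy} - ∂_x g_{yy}) = (1/2)(exp(-2*x))((0) + (0) - (2*exp(2*x))) = -1
Γ^y_{x y} = (1/2) g^{yy} (∂_x g_{yy} + ∂_y g_{yx} - ∂_y g_{xy}) = (1/2)(exp(-2*x))((2*exp(2*x)) + (0) - (0)) = 1
All other Christoffel symbols are zero.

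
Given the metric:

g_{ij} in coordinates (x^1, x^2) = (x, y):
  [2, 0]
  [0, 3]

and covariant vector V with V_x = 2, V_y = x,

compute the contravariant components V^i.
Inverse metric (diagonal): g^{xx} = 1/2, g^{yy} = 1/3
V^i = g^{ij} V_j:
V^x = (1/2)(2) + (0)(x) = 1
V^y = (0)(2) + (1/3)(x) = x/3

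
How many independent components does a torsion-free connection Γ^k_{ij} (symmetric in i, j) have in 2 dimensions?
Γ^k_{ij} has n choices for the upper index and n(n+1)/2 independent symmetric lower index pairs.
Total = 2 × 2×3/2 = 2 × 3 = 6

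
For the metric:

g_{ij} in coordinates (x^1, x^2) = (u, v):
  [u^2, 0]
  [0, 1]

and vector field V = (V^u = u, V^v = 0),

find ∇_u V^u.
Non-zero Christoffel symbols:
Γ^u_{u u} = 1/u
∇_u V^u = ∂_u V^u + Γ^u_{u j} V^j
  = (1) + (1/u)(u) + (0)(0)
  = 2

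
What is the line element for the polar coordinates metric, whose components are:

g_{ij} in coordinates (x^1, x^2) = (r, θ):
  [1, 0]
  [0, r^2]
ds^2 = g_{ij} dx^i dx^j; only the non-zero components contribute.
ds^2 = dr^2 + r^2 dθ^2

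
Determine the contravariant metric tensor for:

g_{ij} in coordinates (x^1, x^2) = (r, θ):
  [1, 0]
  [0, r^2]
The metric is diagonal, so g^{ij} is diagonal with entries 1/g_{ii}: diag(1, 1/(r^2)).
g^{ij}:
  [1, 0]
  [0, 1/r^2]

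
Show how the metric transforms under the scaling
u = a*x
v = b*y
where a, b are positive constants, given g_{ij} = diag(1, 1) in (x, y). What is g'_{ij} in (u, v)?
Invert the transformation: x = u/a, y = v/b
g'_{ij} = (∂x^k/∂x'^i)(∂x^l/∂x'^j) g_{kl}; with g_{kl} = δ_{kl} this is Σ_k (∂x^k/∂x'^i)(∂x^k/∂x'^j).
Jacobian: ∂x/∂u = 1/a, ∂x/∂v = 0, ∂y/∂u = 0, ∂y/∂v = 1/b
g'_{uu} = (1/a)(1/a) + (0)(0) = 1/a^2
g'_{uv} = (1/a)(0) + (0)(1/b) = 0
g'_{vv} = (0)(0) + (1/b)(1/b) = 1/b^2
g'_{ij} = diag(1/a^2, 1/b^2)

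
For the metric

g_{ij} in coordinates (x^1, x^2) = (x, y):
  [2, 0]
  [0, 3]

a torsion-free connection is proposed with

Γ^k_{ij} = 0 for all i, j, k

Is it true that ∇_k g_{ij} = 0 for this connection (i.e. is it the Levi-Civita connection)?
Using ∇_k g_{ij} = ∂_k g_{ij} - Γ^m_{ki} g_{mj} - Γ^m_{kj} g_{im}:
e.g. ∇_x g_{xy} = (0) - (0) - (0) = 0
Every component ∇_k g_{ij} vanishes: the connection is metric compatible.
Yes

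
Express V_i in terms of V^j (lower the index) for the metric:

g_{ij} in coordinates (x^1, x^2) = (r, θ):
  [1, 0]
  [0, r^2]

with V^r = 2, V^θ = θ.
V_i = g_{ij} V^j:
V_r = (1)(2) + (0)(θ) = 2
V_θ = (0)(2) + (r^2)(θ) = r^2*θ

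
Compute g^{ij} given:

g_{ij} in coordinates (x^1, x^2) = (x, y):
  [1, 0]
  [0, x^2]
The metric is diagonal, so g^{ij} is diagonal with entries 1/g_{ii}: diag(1, 1/(x^2)).
g^{ij}:
  [1, 0]
  [0, 1/x^2]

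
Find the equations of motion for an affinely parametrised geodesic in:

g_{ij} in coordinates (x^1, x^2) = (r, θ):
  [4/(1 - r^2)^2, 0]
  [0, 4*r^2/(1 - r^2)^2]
Geodesic equation: d^2x^k/dλ^2 + Γ^k_{ij} (dx^i/dλ)(dx^j/dλ) = 0.
Non-zero Christoffel symbols:
Γ^r_{r r} = 2*r/(1 - r^2)
Γ^r_{θ θ} = (r^3 + r)/(r^2 - 1)
Γ^θ_{r θ} = (-r^2 - 1)/(r^3 - r)
Substituting (the symmetric pair Γ^k_{ij}, Γ^k_{ji} combines into a factor 2):
d^2r/dλ^2 + (2*r/(1 - r^2)) (dr/dλ)^2 + ((r^3 + r)/(r^2 - 1)) (dθ/dλ)^2 = 0
d^2θ/dλ^2 + ((-2*r^2 - 2)/(r^3 - r)) (dr/dλ)(dθ/dλ) = 0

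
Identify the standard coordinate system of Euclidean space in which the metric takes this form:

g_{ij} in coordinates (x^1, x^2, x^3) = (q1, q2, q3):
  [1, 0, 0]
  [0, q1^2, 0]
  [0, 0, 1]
The line element ds^2 = dq1^2 + q1^2 dq2^2 + dq3^2 is dr^2 + r^2 dθ^2 + dz^2 with q1 = r, q2 = θ, q3 = z.
cylindrical coordinates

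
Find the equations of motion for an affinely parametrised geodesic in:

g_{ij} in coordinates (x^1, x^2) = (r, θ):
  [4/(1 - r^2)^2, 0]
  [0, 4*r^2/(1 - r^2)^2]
Geodesic equation: d^2x^k/dλ^2 + Γ^k_{ij} (dx^i/dλ)(dx^j/dλ) = 0.
Non-zero Christoffel symbols:
Γ^r_{r r} = 2*r/(1 - r^2)
Γ^r_{θ θ} = (r^3 + r)/(r^2 - 1)
Γ^θ_{r θ} = (-r^2 - 1)/(r^3 - r)
Substituting (the symmetric pair Γ^k_{ij}, Γ^k_{ji} combines into a factor 2):
d^2r/dλ^2 + (2*r/(1 - r^2)) (dr/dλ)^2 + ((r^3 + r)/(r^2 - 1)) (dθ/dλ)^2 = 0
d^2θ/dλ^2 + ((-2*r^2 - 2)/(r^3 - r)) (dr/dλ)(dθ/dλ) = 0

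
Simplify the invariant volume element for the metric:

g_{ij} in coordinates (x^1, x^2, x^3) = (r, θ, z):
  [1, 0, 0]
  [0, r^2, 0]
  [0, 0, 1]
det(g) = r^2
√|det(g)| = r
Volume element: dV = r dr dθ dz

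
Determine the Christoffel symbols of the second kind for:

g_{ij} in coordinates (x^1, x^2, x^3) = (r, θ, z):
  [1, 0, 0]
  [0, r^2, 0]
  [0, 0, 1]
Using Γ^k_{ij} = (1/2) g^{km} (∂_i g_{mj} + ∂_j g_{mi} - ∂_m g_{ij}); the metric is diagonal, so only the m = k term contributes.
Non-zero symbols (using the symmetry Γ^k_{ij} = Γ^k_{ji}):
Γ^r_{θ θ} = (1/2) g^{rr} (∂_θ g_{rθ} + ∂_θ g_{rθ} - ∂_r g_{θθ}) = (1/2)(1)((0) + (0) - (2*r)) = -r
Γ^θ_{r θ} = (1/2) g^{θθ} (∂_r g_{θθ} + ∂_θ g_{θr} - ∂_θ g_{rθ}) = (1/2)(1/r^2)((2*r) + (0) - (0)) = 1/r
All other Christoffel symbols are zero.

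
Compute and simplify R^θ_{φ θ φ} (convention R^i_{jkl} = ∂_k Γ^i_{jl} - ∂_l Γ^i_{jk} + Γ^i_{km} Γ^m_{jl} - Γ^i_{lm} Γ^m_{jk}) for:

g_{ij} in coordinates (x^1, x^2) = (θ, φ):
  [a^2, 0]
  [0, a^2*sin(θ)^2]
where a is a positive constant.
Non-zero Christoffel symbols (Γ^k_{ij} = Γ^k_{ji}):
Γ^θ_{φ φ} = -sin(2*θ)/2
Γ^φ_{θ φ} = 1/tan(θ)
R^θ_{φ θ φ} = ∂_θ Γ^θ_{φ φ} - ∂_φ Γ^θ_{φ θ} + Γ^θ_{θ m} Γ^m_{φ φ} - Γ^θ_{φ m} Γ^m_{φ θ}
  = (-cos(2*θ)) - (0) + (0) - (-cos(θ)^2) = sin(θ)^2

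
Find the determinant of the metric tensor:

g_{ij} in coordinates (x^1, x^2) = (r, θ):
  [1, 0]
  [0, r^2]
For a 2×2 metric: det(g) = g_{11}·g_{22} - g_{12}·g_{21}
= (1)·(r^2) - (0)·(0)
= r^2 - 0
det(g) = r^2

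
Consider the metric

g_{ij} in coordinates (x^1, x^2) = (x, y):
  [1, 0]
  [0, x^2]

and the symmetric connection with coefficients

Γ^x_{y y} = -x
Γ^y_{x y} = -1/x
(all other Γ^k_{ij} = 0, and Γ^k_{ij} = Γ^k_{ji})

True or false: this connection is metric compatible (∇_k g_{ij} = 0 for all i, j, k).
Using ∇_k g_{ij} = ∂_k g_{ij} - Γ^m_{ki} g_{mj} - Γ^m_{kj} g_{im}:
∇_x g_{yy} = (2*x) - (-x) - (-x) = 4*x ≠ 0
So the connection is not metric compatible (it is not the Levi-Civita connection).
False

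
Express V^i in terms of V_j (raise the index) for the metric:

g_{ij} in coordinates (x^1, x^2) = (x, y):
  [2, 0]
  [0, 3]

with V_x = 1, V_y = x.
Inverse metric (diagonal): g^{xx} = 1/2, g^{yy} = 1/3
V^i = g^{ij} V_j:
V^x = (1/2)(1) + (0)(x) = 1/2
V^y = (0)(1) + (1/3)(x) = x/3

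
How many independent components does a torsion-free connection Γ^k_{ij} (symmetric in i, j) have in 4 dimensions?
Γ^k_{ij} has n choices for the upper index and n(n+1)/2 independent symmetric lower index pairs.
Total = 4 × 4×5/2 = 4 × 10 = 40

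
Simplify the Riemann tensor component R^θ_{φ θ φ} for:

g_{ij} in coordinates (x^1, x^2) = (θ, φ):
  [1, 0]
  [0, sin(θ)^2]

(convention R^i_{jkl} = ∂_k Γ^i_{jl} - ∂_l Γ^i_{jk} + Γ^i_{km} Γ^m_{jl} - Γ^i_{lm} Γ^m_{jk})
Non-zero Christoffel symbols (Γ^k_{ij} = Γ^k_{ji}):
Γ^θ_{φ φ} = -sin(2*θ)/2
Γ^φ_{θ φ} = 1/tan(θ)
R^θ_{φ θ φ} = ∂_θ Γ^θ_{φ φ} - ∂_φ Γ^θ_{φ θ} + Γ^θ_{θ m} Γ^m_{φ φ} - Γ^θ_{φ m} Γ^m_{φ θ}
  = (-cos(2*θ)) - (0) + (0) - (-cos(θ)^2) = sin(θ)^2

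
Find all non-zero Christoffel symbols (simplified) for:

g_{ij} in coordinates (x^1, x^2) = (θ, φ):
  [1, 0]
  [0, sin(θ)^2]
Using Γ^k_{ij} = (1/2) g^{km} (∂_i g_{mj} + ∂_j g_{mi} - ∂_m g_{ij}); the metric is diagonal, so only the m = k term contributes.
Non-zero symbols (using the symmetry Γ^k_{ij} = Γ^k_{ji}):
Γ^θ_{φ φ} = (1/2) g^{θθ} (∂_φ g_{θφ} + ∂_φ g_{θφ} - ∂_θ g_{φφ}) = (1/2)(1)((0) + (0) - (sin(2*θ))) = -sin(2*θ)/2
Γ^φ_{θ φ} = (1/2) g^{φφ} (∂_θ g_{φφ} + ∂_φ g_{φθ} - ∂_φ g_{θφ}) = (1/2)(1/sin(θ)^2)((sin(2*θ)) + (0) - (0)) = 1/tan(θ)
All other Christoffel symbols are zero.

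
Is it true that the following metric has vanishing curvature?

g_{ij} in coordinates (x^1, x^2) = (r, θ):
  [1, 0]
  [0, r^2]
Non-zero Christoffel symbols:
Γ^r_{θ θ} = -r
Γ^θ_{r θ} = 1/r
Ricci tensor: R_{rr} = 0, R_{rθ} = 0, R_{θθ} = 0
All R_{ij} vanish; in 2 dimensions the Riemann tensor is fully determined by the Ricci tensor, so R^i_{jkl} = 0: the metric is flat (curvilinear coordinates on flat space).
Yes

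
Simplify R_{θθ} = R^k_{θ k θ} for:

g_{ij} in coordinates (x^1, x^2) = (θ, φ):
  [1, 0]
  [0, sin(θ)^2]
Non-zero Christoffel symbols (Γ^k_{ij} = Γ^k_{ji}):
Γ^θ_{φ φ} = -sin(2*θ)/2
Γ^φ_{θ φ} = 1/tan(θ)
R^θ_{θ θ θ} = 0 (a repeated index in an antisymmetric pair)
R^φ_{θ φ θ} = ∂_φ Γ^φ_{θ θ} - ∂_θ Γ^φ_{θ φ} + Γ^φ_{φ m} Γ^m_{θ θ} - Γ^φ_{θ m} Γ^m_{θ φ}
  = (0) - (-1/sin(θ)^2) + (0) - (1/tan(θ)^2) = 1
R_{θθ} = R^θ_{θ θ θ} + R^φ_{θ φ θ} = (0) + (1) = 1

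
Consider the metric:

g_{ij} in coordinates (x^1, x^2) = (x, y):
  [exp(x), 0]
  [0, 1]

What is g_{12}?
With x^1 = x, x^2 = y, g_{12} = g_{xy} is the row-1, column-2 entry of the matrix.
g_{12} = 0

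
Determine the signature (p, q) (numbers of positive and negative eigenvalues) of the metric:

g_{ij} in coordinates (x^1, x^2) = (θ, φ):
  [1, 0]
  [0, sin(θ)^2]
The metric is diagonal, so its eigenvalues are the diagonal entries: 1, sin(θ)^2 (at a generic point, where coordinate-dependent entries are positive).
2 positive, 0 negative.
(2, 0) - Riemannian (positive definite)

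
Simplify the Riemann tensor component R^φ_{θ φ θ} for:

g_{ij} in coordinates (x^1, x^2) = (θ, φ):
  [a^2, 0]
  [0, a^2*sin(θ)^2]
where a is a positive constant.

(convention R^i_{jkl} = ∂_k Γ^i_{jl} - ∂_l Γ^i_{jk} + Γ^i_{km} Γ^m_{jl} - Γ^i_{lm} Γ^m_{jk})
Non-zero Christoffel symbols (Γ^k_{ij} = Γ^k_{ji}):
Γ^θ_{φ φ} = -sin(2*θ)/2
Γ^φ_{θ φ} = 1/tan(θ)
R^φ_{θ φ θ} = ∂_φ Γ^φ_{θ θ} - ∂_θ Γ^φ_{θ φ} + Γ^φ_{φ m} Γ^m_{θ θ} - Γ^φ_{θ m} Γ^m_{θ φ}
  = (0) - (-1/sin(θ)^2) + (0) - (1/tan(θ)^2) = 1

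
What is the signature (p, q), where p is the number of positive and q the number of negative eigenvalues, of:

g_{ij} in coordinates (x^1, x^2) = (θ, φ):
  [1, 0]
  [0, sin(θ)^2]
The metric is diagonal, so its eigenvalues are the diagonal entries: 1, sin(θ)^2 (at a generic point, where coordinate-dependent entries are positive).
2 positive, 0 negative.
(2, 0) - Riemannian (positive definite)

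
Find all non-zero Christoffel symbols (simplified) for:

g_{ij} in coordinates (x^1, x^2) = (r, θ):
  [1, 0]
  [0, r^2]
Using Γ^k_{ij} = (1/2) g^{km} (∂_i g_{mj} + ∂_j g_{mi} - ∂_m g_{ij}); the metric is diagonal, so only the m = k term contributes.
Non-zero symbols (using the symmetry Γ^k_{ij} = Γ^k_{ji}):
Γ^r_{θ θ} = (1/2) g^{rr} (∂_θ g_{rθ} + ∂_θ g_{rθ} - ∂_r g_{θθ}) = (1/2)(1)((0) + (0) - (2*r)) = -r
Γ^θ_{r θ} = (1/2) g^{θθ} (∂_r g_{θθ} + ∂_θ g_{θr} - ∂_θ g_{rθ}) = (1/2)(1/r^2)((2*r) + (0) - (0)) = 1/r
All other Christoffel symbols are zero.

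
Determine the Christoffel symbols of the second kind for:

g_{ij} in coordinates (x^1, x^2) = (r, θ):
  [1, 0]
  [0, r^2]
Using Γ^k_{ij} = (1/2) g^{km} (∂_i g_{mj} + ∂_j g_{mi} - ∂_m g_{ij}); the metric is diagonal, so only the m = k term contributes.
Non-zero symbols (using the symmetry Γ^k_{ij} = Γ^k_{ji}):
Γ^r_{θ θ} = (1/2) g^{rr} (∂_θ g_{rθ} + ∂_θ g_{rθ} - ∂_r g_{θθ}) = (1/2)(1)((0) + (0) - (2*r)) = -r
Γ^θ_{r θ} = (1/2) g^{θθ} (∂_r g_{θθ} + ∂_θ g_{θr} - ∂_θ g_{rθ}) = (1/2)(1/r^2)((2*r) + (0) - (0)) = 1/r
All other Christoffel symbols are zero.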